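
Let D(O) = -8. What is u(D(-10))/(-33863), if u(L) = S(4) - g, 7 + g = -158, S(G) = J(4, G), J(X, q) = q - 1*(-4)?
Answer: -173/33863 ≈ -0.0051088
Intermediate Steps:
J(X, q) = 4 + q (J(X, q) = q + 4 = 4 + q)
S(G) = 4 + G
g = -165 (g = -7 - 158 = -165)
u(L) = 173 (u(L) = (4 + 4) - 1*(-165) = 8 + 165 = 173)
u(D(-10))/(-33863) = 173/(-33863) = 173*(-1/33863) = -173/33863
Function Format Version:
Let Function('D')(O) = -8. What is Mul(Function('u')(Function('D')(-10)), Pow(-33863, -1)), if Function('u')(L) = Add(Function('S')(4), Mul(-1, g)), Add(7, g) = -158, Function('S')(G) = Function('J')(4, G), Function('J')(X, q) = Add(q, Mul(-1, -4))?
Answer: Rational(-173, 33863) ≈ -0.0051088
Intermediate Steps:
Function('J')(X, q) = Add(4, q) (Function('J')(X, q) = Add(q, 4) = Add(4, q))
Function('S')(G) = Add(4, G)
g = -165 (g = Add(-7, -158) = -165)
Function('u')(L) = 173 (Function('u')(L) = Add(Add(4, 4), Mul(-1, -165)) = Add(8, 165) = 173)
Mul(Function('u')(Function('D')(-10)), Pow(-33863, -1)) = Mul(173, Pow(-33863, -1)) = Mul(173, Rational(-1, 33863)) = Rational(-173, 33863)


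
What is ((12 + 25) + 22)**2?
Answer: 3481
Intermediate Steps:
((12 + 25) + 22)**2 = (37 + 22)**2 = 59**2 = 3481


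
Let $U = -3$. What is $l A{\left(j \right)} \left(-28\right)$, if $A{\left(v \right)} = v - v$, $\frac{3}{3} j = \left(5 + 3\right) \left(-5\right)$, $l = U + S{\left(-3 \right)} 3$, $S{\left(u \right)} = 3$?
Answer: $0$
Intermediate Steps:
$l = 6$ ($l = -3 + 3 \cdot 3 = -3 + 9 = 6$)
$j = -40$ ($j = \left(5 + 3\right) \left(-5\right) = 8 \left(-5\right) = -40$)
$A{\left(v \right)} = 0$
$l A{\left(j \right)} \left(-28\right) = 6 \cdot 0 \left(-28\right) = 0 \left(-28\right) = 0$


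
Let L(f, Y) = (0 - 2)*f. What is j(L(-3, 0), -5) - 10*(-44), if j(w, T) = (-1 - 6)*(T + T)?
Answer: 510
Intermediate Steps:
L(f, Y) = -2*f
j(w, T) = -14*T
j(L(-3, 0), -5) - 10*(-44) = -14*(-5) - 10*(-44) = 70 + 440 = 510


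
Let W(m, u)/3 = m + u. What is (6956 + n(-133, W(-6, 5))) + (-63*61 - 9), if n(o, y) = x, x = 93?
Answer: 3197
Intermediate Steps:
W(m, u) = 3*m + 3*u (W(m, u) = 3*(m + u) = 3*m + 3*u)
n(o, y) = 93
(6956 + n(-133, W(-6, 5))) + (-63*61 - 9) = (6956 + 93) + (-63*61 - 9) = 7049 + (-3843 - 9) = 7049 - 3852 = 3197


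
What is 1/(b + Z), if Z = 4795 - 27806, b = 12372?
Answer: -1/10639 ≈ -9.3994e-5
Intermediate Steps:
Z = -23011
1/(b + Z) = 1/(12372 - 23011) = 1/(-10639) = -1/10639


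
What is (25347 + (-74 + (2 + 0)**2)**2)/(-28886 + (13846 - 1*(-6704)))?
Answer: -30247/8336 ≈ -3.6285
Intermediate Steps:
(25347 + (-74 + (2 + 0)**2)**2)/(-28886 + (13846 - 1*(-6704))) = (25347 + (-74 + 2**2)**2)/(-28886 + (13846 + 6704)) = (25347 + (-74 + 4)**2)/(-28886 + 20550) = (25347 + (-70)**2)/(-8336) = (25347 + 4900)*(-1/8336) = 30247*(-1/8336) = -30247/8336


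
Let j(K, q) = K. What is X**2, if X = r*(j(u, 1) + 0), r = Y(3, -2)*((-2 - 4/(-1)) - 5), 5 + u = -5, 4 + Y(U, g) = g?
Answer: 32400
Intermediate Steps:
Y(U, g) = -4 + g
u = -10 (u = -5 - 5 = -10)
r = 18 (r = (-4 - 2)*((-2 - 4/(-1)) - 5) = -6*((-2 - 4*(-1)) - 5) = -6*((-2 + 4) - 5) = -6*(2 - 5) = -6*(-3) = 18)
X = -180 (X = 18*(-10 + 0) = 18*(-10) = -180)
X**2 = (-180)**2 = 32400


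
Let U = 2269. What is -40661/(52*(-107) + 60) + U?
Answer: 12529237/5504 ≈ 2276.4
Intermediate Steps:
-40661/(52*(-107) + 60) + U = -40661/(52*(-107) + 60) + 2269 = -40661/(-5564 + 60) + 2269 = -40661/(-5504) + 2269 = -40661*(-1/5504) + 2269 = 40661/5504 + 2269 = 12529237/5504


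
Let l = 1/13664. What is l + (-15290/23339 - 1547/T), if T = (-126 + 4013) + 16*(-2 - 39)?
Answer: -1168298019563/1030379134176 ≈ -1.1339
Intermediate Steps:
T = 3231 (T = 3887 + 16*(-41) = 3887 - 656 = 3231)
l = 1/13664 ≈ 7.3185e-5
l + (-15290/23339 - 1547/T) = 1/13664 + (-15290/23339 - 1547/3231) = 1/13664 - 85507423/75408309 = -1168298019563/1030379134176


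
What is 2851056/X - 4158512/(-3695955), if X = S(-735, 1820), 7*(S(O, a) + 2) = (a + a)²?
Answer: 9204298937528/3497848116045 ≈ 2.6314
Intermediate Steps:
S(O, a) = -2 + 4*a²/7 (S(O, a) = -2 + (a + a)²/7 = -2 + (2*a)²/7 = -2 + (4*a²)/7 = -2 + 4*a²/7)
X = 1892798 (X = -2 + (4/7)*1820² = -2 + (4/7)*3312400 = -2 + 1892800 = 1892798)
2851056/X - 4158512/(-3695955) = 2851056/1892798 - 4158512/(-3695955) = 2851056*(1/1892798) - 4158512*(-1/3695955) = 1425528/946399 + 4158512/3695955 = 9204298937528/3497848116045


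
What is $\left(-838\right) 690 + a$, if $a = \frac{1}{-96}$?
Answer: $- \frac{55509121}{96} \approx -5.7822 \cdot 10^{5}$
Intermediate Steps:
$a = - \frac{1}{96} \approx -0.010417$
$\left(-838\right) 690 + a = \left(-838\right) 690 - \frac{1}{96} = -578220 - \frac{1}{96} = - \frac{55509121}{96}$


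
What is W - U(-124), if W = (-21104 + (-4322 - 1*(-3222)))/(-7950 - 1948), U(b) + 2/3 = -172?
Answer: 370984/2121 ≈ 174.91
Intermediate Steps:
U(b) = -518/3 (U(b) = -⅔ - 172 = -518/3)
W = 1586/707 (W = (-21104 + (-4322 + 3222))/(-9898) = (-21104 - 1100)*(-1/9898) = -22204*(-1/9898) = 1586/707 ≈ 2.2433)
W - U(-124) = 1586/707 - 1*(-518/3) = 1586/707 + 518/3 = 370984/2121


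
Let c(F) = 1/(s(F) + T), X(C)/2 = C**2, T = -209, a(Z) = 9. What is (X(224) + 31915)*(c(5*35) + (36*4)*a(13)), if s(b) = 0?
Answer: 35826236421/209 ≈ 1.7142e+8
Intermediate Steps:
X(C) = 2*C**2
c(F) = -1/209 (c(F) = 1/(0 - 209) = 1/(-209) = -1/209)
(X(224) + 31915)*(c(5*35) + (36*4)*a(13)) = (2*224**2 + 31915)*(-1/209 + (36*4)*9) = (2*50176 + 31915)*(-1/209 + 144*9) = (100352 + 31915)*(-1/209 + 1296) = 132267*(270863/209) = 35826236421/209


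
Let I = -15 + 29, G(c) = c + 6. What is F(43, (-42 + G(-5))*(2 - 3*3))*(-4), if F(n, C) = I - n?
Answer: 116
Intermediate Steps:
G(c) = 6 + c
I = 14
F(n, C) = 14 - n
F(43, (-42 + G(-5))*(2 - 3*3))*(-4) = (14 - 1*43)*(-4) = (14 - 43)*(-4) = -29*(-4) = 116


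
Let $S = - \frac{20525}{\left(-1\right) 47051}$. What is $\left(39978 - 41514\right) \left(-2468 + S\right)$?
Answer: $\frac{178331662848}{47051} \approx 3.7902 \cdot 10^{6}$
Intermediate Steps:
$S = \frac{20525}{47051}$ ($S = - \frac{20525}{-47051} = \left(-20525\right) \left(- \frac{1}{47051}\right) = \frac{20525}{47051} \approx 0.43623$)
$\left(39978 - 41514\right) \left(-2468 + S\right) = \left(39978 - 41514\right) \left(-2468 + \frac{20525}{47051}\right) = \left(-1536\right) \left(- \frac{116101343}{47051}\right) = \frac{178331662848}{47051}$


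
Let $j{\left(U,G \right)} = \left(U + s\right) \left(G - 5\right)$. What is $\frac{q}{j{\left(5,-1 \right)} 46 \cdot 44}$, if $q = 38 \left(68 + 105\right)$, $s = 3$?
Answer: $- \frac{3287}{48576} \approx -0.067667$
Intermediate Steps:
$j{\left(U,G \right)} = \left(-5 + G\right) \left(3 + U\right)$ ($j{\left(U,G \right)} = \left(U + 3\right) \left(G - 5\right) = \left(3 + U\right) \left(-5 + G\right) = \left(-5 + G\right) \left(3 + U\right)$)
$q = 6574$ ($q = 38 \cdot 173 = 6574$)
$\frac{q}{j{\left(5,-1 \right)} 46 \cdot 44} = \frac{6574}{\left(-15 - 25 + 3 \left(-1\right) - 5\right) 46 \cdot 44} = \frac{6574}{\left(-15 - 25 - 3 - 5\right) 46 \cdot 44} = \frac{6574}{\left(-48\right) 46 \cdot 44} = \frac{6574}{\left(-2208\right) 44} = \frac{6574}{-97152} = 6574 \left(- \frac{1}{97152}\right) = - \frac{3287}{48576}$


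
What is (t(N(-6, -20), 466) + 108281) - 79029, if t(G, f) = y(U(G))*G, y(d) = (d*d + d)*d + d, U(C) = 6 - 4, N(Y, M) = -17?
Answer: 29014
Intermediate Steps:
U(C) = 2
y(d) = d + d*(d + d²) (y(d) = (d² + d)*d + d = (d + d²)*d + d = d*(d + d²) + d = d + d*(d + d²))
t(G, f) = 14*G (t(G, f) = (2*(1 + 2 + 2²))*G = (2*(1 + 2 + 4))*G = (2*7)*G = 14*G)
(t(N(-6, -20), 466) + 108281) - 79029 = (14*(-17) + 108281) - 79029 = (-238 + 108281) - 79029 = 108043 - 79029 = 29014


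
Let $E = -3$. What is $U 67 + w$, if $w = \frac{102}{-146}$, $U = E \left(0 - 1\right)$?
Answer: $\frac{14622}{73} \approx 200.3$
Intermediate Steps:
$U = 3$ ($U = - 3 \left(0 - 1\right) = \left(-3\right) \left(-1\right) = 3$)
$w = - \frac{51}{73}$ ($w = 102 \left(- \frac{1}{146}\right) = - \frac{51}{73} \approx -0.69863$)
$U 67 + w = 3 \cdot 67 - \frac{51}{73} = 201 - \frac{51}{73} = \frac{14622}{73}$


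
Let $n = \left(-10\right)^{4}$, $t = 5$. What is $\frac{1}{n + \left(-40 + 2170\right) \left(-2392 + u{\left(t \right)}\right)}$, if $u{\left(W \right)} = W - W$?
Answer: $- \frac{1}{5084960} \approx -1.9666 \cdot 10^{-7}$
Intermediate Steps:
$u{\left(W \right)} = 0$
$n = 10000$
$\frac{1}{n + \left(-40 + 2170\right) \left(-2392 + u{\left(t \right)}\right)} = \frac{1}{10000 + \left(-40 + 2170\right) \left(-2392 + 0\right)} = \frac{1}{10000 + 2130 \left(-2392\right)} = \frac{1}{10000 - 5094960} = \frac{1}{-5084960} = - \frac{1}{5084960}$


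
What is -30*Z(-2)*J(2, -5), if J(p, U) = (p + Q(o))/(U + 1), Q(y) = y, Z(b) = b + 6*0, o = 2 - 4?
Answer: 0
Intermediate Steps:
o = -2
Z(b) = b (Z(b) = b + 0 = b)
J(p, U) = (-2 + p)/(1 + U) (J(p, U) = (p - 2)/(U + 1) = (-2 + p)/(1 + U))
-30*Z(-2)*J(2, -5) = -(-60)*(-2 + 2)/(1 - 5) = -(-60)*0/(-4) = -(-60)*(-¼*0) = -(-60)*0 = -30*0 = 0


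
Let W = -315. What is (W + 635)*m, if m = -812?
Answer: -259840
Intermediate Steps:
(W + 635)*m = (-315 + 635)*(-812) = 320*(-812) = -259840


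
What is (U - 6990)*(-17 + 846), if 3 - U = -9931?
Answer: 2440576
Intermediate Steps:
U = 9934 (U = 3 - 1*(-9931) = 3 + 9931 = 9934)
(U - 6990)*(-17 + 846) = (9934 - 6990)*(-17 + 846) = 2944*829 = 2440576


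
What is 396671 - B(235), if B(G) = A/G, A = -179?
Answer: 93217864/235 ≈ 3.9667e+5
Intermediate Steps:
B(G) = -179/G
396671 - B(235) = 396671 - (-179)/235 = 396671 - 1*(-179/235) = 396671 + 179/235 = 93217864/235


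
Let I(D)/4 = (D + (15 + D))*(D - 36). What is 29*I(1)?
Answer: -69020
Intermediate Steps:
I(D) = 4*(-36 + D)*(15 + 2*D) (I(D) = 4*((D + (15 + D))*(D - 36)) = 4*((15 + 2*D)*(-36 + D)) = 4*((-36 + D)*(15 + 2*D)) = 4*(-36 + D)*(15 + 2*D))
29*I(1) = 29*(-2160 - 228*1 + 8*1**2) = 29*(-2160 - 228 + 8*1) = 29*(-2160 - 228 + 8) = 29*(-2380) = -69020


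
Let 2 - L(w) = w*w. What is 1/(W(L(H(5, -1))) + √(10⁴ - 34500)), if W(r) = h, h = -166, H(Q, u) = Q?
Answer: -83/26028 - 35*I*√5/26028 ≈ -0.0031889 - 0.0030069*I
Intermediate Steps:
L(w) = 2 - w² (L(w) = 2 - w*w = 2 - w²)
W(r) = -166
1/(W(L(H(5, -1))) + √(10⁴ - 34500)) = 1/(-166 + √(10⁴ - 34500)) = 1/(-166 + √(10000 - 34500)) = 1/(-166 + √(-24500)) = 1/(-166 + 70*I*√5)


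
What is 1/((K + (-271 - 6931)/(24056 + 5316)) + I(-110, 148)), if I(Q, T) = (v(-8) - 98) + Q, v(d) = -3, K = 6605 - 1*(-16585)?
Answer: 14686/337465993 ≈ 4.3518e-5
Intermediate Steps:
K = 23190 (K = 6605 + 16585 = 23190)
I(Q, T) = -101 + Q (I(Q, T) = (-3 - 98) + Q = -101 + Q)
1/((K + (-271 - 6931)/(24056 + 5316)) + I(-110, 148)) = 1/((23190 + (-271 - 6931)/(24056 + 5316)) + (-101 - 110)) = 1/((23190 - 7202/29372) - 211) = 1/((23190 - 7202*1/29372) - 211) = 1/((23190 - 3601/14686) - 211) = 1/(340564739/14686 - 211) = 1/(337465993/14686) = 14686/337465993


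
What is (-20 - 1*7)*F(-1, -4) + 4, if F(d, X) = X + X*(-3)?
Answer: -212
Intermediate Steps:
F(d, X) = -2*X (F(d, X) = X - 3*X = -2*X)
(-20 - 1*7)*F(-1, -4) + 4 = (-20 - 1*7)*(-2*(-4)) + 4 = (-20 - 7)*8 + 4 = -27*8 + 4 = -216 + 4 = -212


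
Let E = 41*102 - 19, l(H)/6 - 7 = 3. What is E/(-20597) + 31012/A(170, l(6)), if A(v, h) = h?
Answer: 159626096/308955 ≈ 516.66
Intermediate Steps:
l(H) = 60 (l(H) = 42 + 6*3 = 42 + 18 = 60)
E = 4163 (E = 4182 - 19 = 4163)
E/(-20597) + 31012/A(170, l(6)) = 4163/(-20597) + 31012/60 = 4163*(-1/20597) + 31012*(1/60) = -4163/20597 + 7753/15 = 159626096/308955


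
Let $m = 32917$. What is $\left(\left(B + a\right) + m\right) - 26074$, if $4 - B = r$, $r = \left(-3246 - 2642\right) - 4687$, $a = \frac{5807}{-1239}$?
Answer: $\frac{21580051}{1239} \approx 17417.0$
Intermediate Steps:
$a = - \frac{5807}{1239}$ ($a = 5807 \left(- \frac{1}{1239}\right) = - \frac{5807}{1239} \approx -4.6868$)
$r = -10575$ ($r = -5888 - 4687 = -10575$)
$B = 10579$ ($B = 4 - -10575 = 4 + 10575 = 10579$)
$\left(\left(B + a\right) + m\right) - 26074 = \left(\left(10579 - \frac{5807}{1239}\right) + 32917\right) - 26074 = \left(\frac{13101574}{1239} + 32917\right) - 26074 = \frac{53885737}{1239} - 26074 = \frac{21580051}{1239}$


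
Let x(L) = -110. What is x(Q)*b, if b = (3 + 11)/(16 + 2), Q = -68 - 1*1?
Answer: -770/9 ≈ -85.556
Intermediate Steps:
Q = -69 (Q = -68 - 1 = -69)
b = 7/9 (b = 14/18 = 14*(1/18) = 7/9 ≈ 0.77778)
x(Q)*b = -110*7/9 = -770/9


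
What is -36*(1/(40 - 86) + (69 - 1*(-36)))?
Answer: -86922/23 ≈ -3779.2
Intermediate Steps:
-36*(1/(40 - 86) + (69 - 1*(-36))) = -36*(1/(-46) + (69 + 36)) = -36*(-1/46 + 105) = -36*4829/46 = -86922/23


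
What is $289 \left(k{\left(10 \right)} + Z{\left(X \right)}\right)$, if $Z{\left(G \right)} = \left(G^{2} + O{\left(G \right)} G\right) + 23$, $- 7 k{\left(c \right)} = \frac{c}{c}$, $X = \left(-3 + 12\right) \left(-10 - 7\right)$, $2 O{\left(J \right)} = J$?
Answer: $\frac{142161701}{14} \approx 1.0154 \cdot 10^{7}$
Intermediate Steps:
$O{\left(J \right)} = \frac{J}{2}$
$X = -153$ ($X = 9 \left(-17\right) = -153$)
$k{\left(c \right)} = - \frac{1}{7}$ ($k{\left(c \right)} = - \frac{c \frac{1}{c}}{7} = \left(- \frac{1}{7}\right) 1 = - \frac{1}{7}$)
$Z{\left(G \right)} = 23 + \frac{3 G^{2}}{2}$ ($Z{\left(G \right)} = \left(G^{2} + \frac{G}{2} G\right) + 23 = \left(G^{2} + \frac{G^{2}}{2}\right) + 23 = \frac{3 G^{2}}{2} + 23 = 23 + \frac{3 G^{2}}{2}$)
$289 \left(k{\left(10 \right)} + Z{\left(X \right)}\right) = 289 \left(- \frac{1}{7} + \left(23 + \frac{3 \left(-153\right)^{2}}{2}\right)\right) = 289 \left(- \frac{1}{7} + \left(23 + \frac{3}{2} \cdot 23409\right)\right) = 289 \left(- \frac{1}{7} + \left(23 + \frac{70227}{2}\right)\right) = 289 \left(- \frac{1}{7} + \frac{70273}{2}\right) = 289 \cdot \frac{491909}{14} = \frac{142161701}{14}$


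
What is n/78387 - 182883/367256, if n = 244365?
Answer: 866768537/330897656 ≈ 2.6194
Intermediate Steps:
n/78387 - 182883/367256 = 244365/78387 - 182883/367256 = 244365*(1/78387) - 182883*1/367256 = 81455/26129 - 182883/367256 = 866768537/330897656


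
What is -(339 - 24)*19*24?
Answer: -143640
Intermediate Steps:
-(339 - 24)*19*24 = -315*456 = -1*143640 = -143640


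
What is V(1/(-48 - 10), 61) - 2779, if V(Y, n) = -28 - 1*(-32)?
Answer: -2775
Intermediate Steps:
V(Y, n) = 4 (V(Y, n) = -28 + 32 = 4)
V(1/(-48 - 10), 61) - 2779 = 4 - 2779 = -2775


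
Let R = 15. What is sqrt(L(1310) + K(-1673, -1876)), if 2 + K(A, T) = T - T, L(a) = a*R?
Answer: 8*sqrt(307) ≈ 140.17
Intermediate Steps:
L(a) = 15*a (L(a) = a*15 = 15*a)
K(A, T) = -2 (K(A, T) = -2 + (T - T) = -2 + 0 = -2)
sqrt(L(1310) + K(-1673, -1876)) = sqrt(15*1310 - 2) = sqrt(19650 - 2) = sqrt(19648) = 8*sqrt(307)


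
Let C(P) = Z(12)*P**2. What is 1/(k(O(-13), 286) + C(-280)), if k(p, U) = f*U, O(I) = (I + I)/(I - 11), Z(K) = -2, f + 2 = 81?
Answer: -1/134206 ≈ -7.4512e-6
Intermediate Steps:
f = 79 (f = -2 + 81 = 79)
O(I) = 2*I/(-11 + I) (O(I) = (2*I)/(-11 + I) = 2*I/(-11 + I))
C(P) = -2*P**2
k(p, U) = 79*U
1/(k(O(-13), 286) + C(-280)) = 1/(79*286 - 2*(-280)**2) = 1/(22594 - 2*78400) = 1/(22594 - 156800) = 1/(-134206) = -1/134206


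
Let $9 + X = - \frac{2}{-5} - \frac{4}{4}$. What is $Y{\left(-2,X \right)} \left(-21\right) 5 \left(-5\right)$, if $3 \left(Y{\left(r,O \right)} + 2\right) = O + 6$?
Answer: $-1680$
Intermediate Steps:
$X = - \frac{48}{5}$ ($X = -9 - \left(1 - \frac{2}{5}\right) = -9 - \frac{3}{5} = - \frac{48}{5} \approx -9.6$)
$Y{\left(r,O \right)} = \frac{O}{3}$ ($Y{\left(r,O \right)} = -2 + \frac{O + 6}{3} = -2 + \frac{6 + O}{3} = -2 + \left(2 + \frac{O}{3}\right) = \frac{O}{3}$)
$Y{\left(-2,X \right)} \left(-21\right) 5 \left(-5\right) = \frac{1}{3} \left(- \frac{48}{5}\right) \left(-21\right) 5 \left(-5\right) = \left(- \frac{16}{5}\right) \left(-21\right) \left(-25\right) = \frac{336}{5} \left(-25\right) = -1680$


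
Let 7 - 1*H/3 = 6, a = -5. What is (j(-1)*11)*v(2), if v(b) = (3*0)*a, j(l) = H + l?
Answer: 0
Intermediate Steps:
H = 3 (H = 21 - 3*6 = 21 - 18 = 3)
j(l) = 3 + l
v(b) = 0 (v(b) = (3*0)*(-5) = 0*(-5) = 0)
(j(-1)*11)*v(2) = ((3 - 1)*11)*0 = (2*11)*0 = 22*0 = 0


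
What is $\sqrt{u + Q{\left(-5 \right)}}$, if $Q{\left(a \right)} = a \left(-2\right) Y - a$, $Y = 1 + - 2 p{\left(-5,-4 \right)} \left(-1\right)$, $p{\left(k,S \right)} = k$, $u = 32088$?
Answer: $\sqrt{32003} \approx 178.89$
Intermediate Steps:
$Y = -9$ ($Y = 1 + \left(-2\right) \left(-5\right) \left(-1\right) = 1 + 10 \left(-1\right) = 1 - 10 = -9$)
$Q{\left(a \right)} = 17 a$ ($Q{\left(a \right)} = a \left(-2\right) \left(-9\right) - a = - 2 a \left(-9\right) - a = 18 a - a = 17 a$)
$\sqrt{u + Q{\left(-5 \right)}} = \sqrt{32088 + 17 \left(-5\right)} = \sqrt{32088 - 85} = \sqrt{32003}$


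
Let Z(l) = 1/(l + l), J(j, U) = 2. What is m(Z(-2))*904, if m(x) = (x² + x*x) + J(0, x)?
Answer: 1921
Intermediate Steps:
Z(l) = 1/(2*l)
m(x) = 2 + 2*x² (m(x) = (x² + x*x) + 2 = (x² + x²) + 2 = 2*x² + 2 = 2 + 2*x²)
m(Z(-2))*904 = (2 + 2*((½)/(-2))²)*904 = (2 + 2*((½)*(-½))²)*904 = (2 + 2*(-¼)²)*904 = (2 + 2*(1/16))*904 = (2 + ⅛)*904 = (17/8)*904 = 1921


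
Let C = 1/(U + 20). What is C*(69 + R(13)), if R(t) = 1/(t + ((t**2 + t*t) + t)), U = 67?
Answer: 25117/31668 ≈ 0.79313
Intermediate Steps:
C = 1/87 (C = 1/(67 + 20) = 1/87 ≈ 0.011494)
R(t) = 1/(2*t + 2*t**2) (R(t) = 1/(t + ((t**2 + t**2) + t)) = 1/(t + (2*t**2 + t)) = 1/(t + (t + 2*t**2)) = 1/(2*t + 2*t**2))
C*(69 + R(13)) = (69 + (1/2)/(13*(1 + 13)))/87 = (69 + (1/2)*(1/13)/14)/87 = (69 + (1/2)*(1/13)*(1/14))/87 = (69 + 1/364)/87 = (1/87)*(25117/364) = 25117/31668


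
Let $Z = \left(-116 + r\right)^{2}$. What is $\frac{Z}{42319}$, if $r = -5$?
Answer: $\frac{14641}{42319} \approx 0.34597$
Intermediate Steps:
$Z = 14641$ ($Z = \left(-116 - 5\right)^{2} = \left(-121\right)^{2} = 14641$)
$\frac{Z}{42319} = \frac{14641}{42319}$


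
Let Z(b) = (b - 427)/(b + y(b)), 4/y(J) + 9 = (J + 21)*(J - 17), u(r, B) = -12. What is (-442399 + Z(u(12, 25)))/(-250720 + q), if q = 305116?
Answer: -717511913/88230312 ≈ -8.1323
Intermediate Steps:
y(J) = 4/(-9 + (-17 + J)*(21 + J)) (y(J) = 4/(-9 + (J + 21)*(J - 17)) = 4/(-9 + (21 + J)*(-17 + J)) = 4/(-9 + (-17 + J)*(21 + J)))
Z(b) = (-427 + b)/(b + 4/(-366 + b² + 4*b)) (Z(b) = (b - 427)/(b + 4/(-366 + b² + 4*b)) = (-427 + b)/(b + 4/(-366 + b² + 4*b)))
(-442399 + Z(u(12, 25)))/(-250720 + q) = (-442399 + (-427 - 12)*(-366 + (-12)² + 4*(-12))/(4 - 12*(-366 + (-12)² + 4*(-12))))/(-250720 + 305116) = (-442399 - 439*(-366 + 144 - 48)/(4 - 12*(-366 + 144 - 48)))/54396 = (-442399 - 439*(-270)/(4 - 12*(-270)))*(1/54396) = (-442399 - 439*(-270)/(4 + 3240))*(1/54396) = (-442399 - 439*(-270)/3244)*(1/54396) = (-442399 + (1/3244)*(-439)*(-270))*(1/54396) = (-442399 + 59265/1622)*(1/54396) = -717511913/1622*1/54396 = -717511913/88230312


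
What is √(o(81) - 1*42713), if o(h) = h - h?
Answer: 11*I*√353 ≈ 206.67*I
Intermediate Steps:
o(h) = 0
√(o(81) - 1*42713) = √(0 - 1*42713) = √(0 - 42713) = √(-42713) = 11*I*√353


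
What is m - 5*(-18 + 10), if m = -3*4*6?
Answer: -32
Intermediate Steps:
m = -72 (m = -12*6 = -72)
m - 5*(-18 + 10) = -72 - 5*(-18 + 10) = -72 - 5*(-8) = -72 + 40 = -32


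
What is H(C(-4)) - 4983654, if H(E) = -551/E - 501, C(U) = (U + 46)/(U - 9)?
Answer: -209327347/42 ≈ -4.9840e+6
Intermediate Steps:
C(U) = (46 + U)/(-9 + U)
H(E) = -501 - 551/E
H(C(-4)) - 4983654 = (-501 - 551*(-9 - 4)/(46 - 4)) - 4983654 = (-501 - 551/(42/(-13))) - 4983654 = (-501 - 551/((-1/13*42))) - 4983654 = (-501 - 551/(-42/13)) - 4983654 = (-501 - 551*(-13/42)) - 4983654 = (-501 + 7163/42) - 4983654 = -13879/42 - 4983654 = -209327347/42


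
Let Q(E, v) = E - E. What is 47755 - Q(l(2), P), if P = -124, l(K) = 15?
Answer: 47755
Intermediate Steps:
Q(E, v) = 0
47755 - Q(l(2), P) = 47755 - 1*0 = 47755 + 0 = 47755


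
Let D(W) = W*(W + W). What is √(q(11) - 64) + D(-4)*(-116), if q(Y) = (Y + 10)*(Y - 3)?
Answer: -3712 + 2*√26 ≈ -3701.8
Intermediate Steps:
D(W) = 2*W² (D(W) = W*(2*W) = 2*W²)
q(Y) = (-3 + Y)*(10 + Y) (q(Y) = (10 + Y)*(-3 + Y) = (-3 + Y)*(10 + Y))
√(q(11) - 64) + D(-4)*(-116) = √((-30 + 11² + 7*11) - 64) + (2*(-4)²)*(-116) = √((-30 + 121 + 77) - 64) + (2*16)*(-116) = √(168 - 64) + 32*(-116) = √104 - 3712 = 2*√26 - 3712 = -3712 + 2*√26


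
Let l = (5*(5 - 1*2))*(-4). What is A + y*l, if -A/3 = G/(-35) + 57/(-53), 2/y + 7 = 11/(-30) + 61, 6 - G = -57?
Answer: 2724174/426385 ≈ 6.3890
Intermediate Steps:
G = 63 (G = 6 - 1*(-57) = 6 + 57 = 63)
y = 60/1609 (y = 2/(-7 + (11/(-30) + 61)) = 2/(-7 + (11*(-1/30) + 61)) = 2/(-7 + (-11/30 + 61)) = 2/(-7 + 1819/30) = 2/(1609/30) = 2*(30/1609) = 60/1609 ≈ 0.037290)
A = 2286/265 (A = -3*(63/(-35) + 57/(-53)) = -3*(63*(-1/35) + 57*(-1/53)) = -3*(-9/5 - 57/53) = -3*(-762/265) = 2286/265 ≈ 8.6264)
l = -60 (l = (5*(5 - 2))*(-4) = (5*3)*(-4) = 15*(-4) = -60)
A + y*l = 2286/265 + (60/1609)*(-60) = 2286/265 - 3600/1609 = 2724174/426385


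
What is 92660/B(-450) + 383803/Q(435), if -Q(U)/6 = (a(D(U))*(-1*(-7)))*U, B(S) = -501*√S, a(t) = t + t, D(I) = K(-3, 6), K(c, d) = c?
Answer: 54829/15660 + 9266*I*√2/1503 ≈ 3.5012 + 8.7186*I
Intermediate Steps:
D(I) = -3
a(t) = 2*t
Q(U) = 252*U (Q(U) = -6*(2*(-3))*(-1*(-7))*U = -6*(-6*7)*U = -(-252)*U = 252*U)
92660/B(-450) + 383803/Q(435) = 92660/((-7515*I*√2)) + 383803/((252*435)) = 92660/((-7515*I*√2)) + 383803/109620 = 92660/((-7515*I*√2)) + 383803*(1/109620) = 92660*(I*√2/15030) + 54829/15660 = 9266*I*√2/1503 + 54829/15660 = 54829/15660 + 9266*I*√2/1503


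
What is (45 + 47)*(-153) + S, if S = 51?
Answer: -14025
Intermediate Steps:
(45 + 47)*(-153) + S = (45 + 47)*(-153) + 51 = 92*(-153) + 51 = -14076 + 51 = -14025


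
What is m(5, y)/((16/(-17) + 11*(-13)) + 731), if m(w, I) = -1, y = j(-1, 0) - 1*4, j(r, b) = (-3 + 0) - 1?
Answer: -17/9980 ≈ -0.0017034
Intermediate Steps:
j(r, b) = -4 (j(r, b) = -3 - 1 = -4)
y = -8 (y = -4 - 1*4 = -4 - 4 = -8)
m(5, y)/((16/(-17) + 11*(-13)) + 731) = -1/((16/(-17) + 11*(-13)) + 731) = -1/((16*(-1/17) - 143) + 731) = -1/((-16/17 - 143) + 731) = -1/(-2447/17 + 731) = -1/9980/17 = -1*17/9980 = -17/9980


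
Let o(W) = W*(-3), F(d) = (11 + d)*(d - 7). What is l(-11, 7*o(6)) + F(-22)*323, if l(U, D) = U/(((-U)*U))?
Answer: 1133408/11 ≈ 1.0304e+5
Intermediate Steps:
F(d) = (-7 + d)*(11 + d) (F(d) = (11 + d)*(-7 + d) = (-7 + d)*(11 + d))
o(W) = -3*W
l(U, D) = -1/U (l(U, D) = U/((-U**2)) = U*(-1/U**2) = -1/U)
l(-11, 7*o(6)) + F(-22)*323 = -1/(-11) + (-77 + (-22)**2 + 4*(-22))*323 = -1*(-1/11) + (-77 + 484 - 88)*323 = 1/11 + 319*323 = 1/11 + 103037 = 1133408/11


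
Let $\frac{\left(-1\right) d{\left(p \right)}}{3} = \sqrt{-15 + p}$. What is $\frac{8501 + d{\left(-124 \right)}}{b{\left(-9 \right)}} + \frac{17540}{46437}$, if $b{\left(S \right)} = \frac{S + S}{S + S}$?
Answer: $\frac{394778477}{46437} - 3 i \sqrt{139} \approx 8501.4 - 35.37 i$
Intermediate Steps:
$b{\left(S \right)} = 1$ ($b{\left(S \right)} = \frac{2 S}{2 S} = 2 S \frac{1}{2 S} = 1$)
$d{\left(p \right)} = - 3 \sqrt{-15 + p}$
$\frac{8501 + d{\left(-124 \right)}}{b{\left(-9 \right)}} + \frac{17540}{46437} = \frac{8501 - 3 \sqrt{-15 - 124}}{1} + \frac{17540}{46437} = \left(8501 - 3 \sqrt{-139}\right) 1 + 17540 \cdot \frac{1}{46437} = \left(8501 - 3 i \sqrt{139}\right) 1 + \frac{17540}{46437} = \left(8501 - 3 i \sqrt{139}\right) + \frac{17540}{46437} = \frac{394778477}{46437} - 3 i \sqrt{139}$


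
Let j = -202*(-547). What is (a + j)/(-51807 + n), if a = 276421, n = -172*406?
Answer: -386915/121639 ≈ -3.1808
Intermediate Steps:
n = -69832
j = 110494
(a + j)/(-51807 + n) = (276421 + 110494)/(-51807 - 69832) = 386915/(-121639) = 386915*(-1/121639) = -386915/121639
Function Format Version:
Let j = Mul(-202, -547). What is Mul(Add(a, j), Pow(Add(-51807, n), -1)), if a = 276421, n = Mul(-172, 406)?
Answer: Rational(-386915, 121639) ≈ -3.1808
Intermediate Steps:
n = -69832
j = 110494
Mul(Add(a, j), Pow(Add(-51807, n), -1)) = Mul(Add(276421, 110494), Pow(Add(-51807, -69832), -1)) = Mul(386915, Pow(-121639, -1)) = Mul(386915, Rational(-1, 121639)) = Rational(-386915, 121639)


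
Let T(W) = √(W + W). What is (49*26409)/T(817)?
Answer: 1294041*√1634/1634 ≈ 32013.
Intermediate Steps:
T(W) = √2*√W (T(W) = √(2*W) = √2*√W)
(49*26409)/T(817) = (49*26409)/((√2*√817)) = 1294041/(√1634) = 1294041*(√1634/1634) = 1294041*√1634/1634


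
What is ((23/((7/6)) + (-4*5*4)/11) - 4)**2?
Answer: 422500/5929 ≈ 71.260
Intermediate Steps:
((23/((7/6)) + (-4*5*4)/11) - 4)**2 = ((23/((7*(1/6))) - 20*4*(1/11)) - 4)**2 = ((23/(7/6) - 80*1/11) - 4)**2 = ((23*(6/7) - 80/11) - 4)**2 = ((138/7 - 80/11) - 4)**2 = (958/77 - 4)**2 = (650/77)**2 = 422500/5929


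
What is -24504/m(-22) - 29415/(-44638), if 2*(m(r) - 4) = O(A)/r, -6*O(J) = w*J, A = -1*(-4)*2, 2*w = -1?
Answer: -72183694287/11739794 ≈ -6148.6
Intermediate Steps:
w = -½ (w = (½)*(-1) = -½ ≈ -0.50000)
A = 8 (A = 4*2 = 8)
O(J) = J/12 (O(J) = -(-1)*J/12 = J/12)
m(r) = 4 + 1/(3*r) (m(r) = 4 + (((1/12)*8)/r)/2 = 4 + (2/(3*r))/2 = 4 + 1/(3*r))
-24504/m(-22) - 29415/(-44638) = -24504/(4 + (⅓)/(-22)) - 29415/(-44638) = -24504/(4 + (⅓)*(-1/22)) - 29415*(-1/44638) = -24504/(4 - 1/66) + 29415/44638 = -24504/263/66 + 29415/44638 = -24504*66/263 + 29415/44638 = -1617264/263 + 29415/44638 = -72183694287/11739794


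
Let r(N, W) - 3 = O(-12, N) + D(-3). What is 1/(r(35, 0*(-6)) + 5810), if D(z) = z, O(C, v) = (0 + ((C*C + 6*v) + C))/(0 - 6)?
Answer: 1/5753 ≈ 0.00017382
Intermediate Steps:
O(C, v) = -v - C/6 - C**2/6 (O(C, v) = (0 + ((C**2 + 6*v) + C))/(-6) = (0 + (C + C**2 + 6*v))*(-1/6) = (C + C**2 + 6*v)*(-1/6) = -v - C/6 - C**2/6)
r(N, W) = -22 - N (r(N, W) = 3 + ((-N - 1/6*(-12) - 1/6*(-12)**2) - 3) = 3 + ((-N + 2 - 1/6*144) - 3) = 3 + ((-N + 2 - 24) - 3) = 3 + ((-22 - N) - 3) = 3 + (-25 - N) = -22 - N)
1/(r(35, 0*(-6)) + 5810) = 1/((-22 - 1*35) + 5810) = 1/((-22 - 35) + 5810) = 1/(-57 + 5810) = 1/5753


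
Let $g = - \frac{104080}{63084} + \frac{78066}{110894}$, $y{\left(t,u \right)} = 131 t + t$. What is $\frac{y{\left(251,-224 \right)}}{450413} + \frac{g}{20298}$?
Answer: $\frac{83958549975207253}{1142098102536187734} \approx 0.073513$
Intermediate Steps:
$y{\left(t,u \right)} = 132 t$
$g = - \frac{118163071}{124922091}$ ($g = \left(-104080\right) \frac{1}{63084} + 78066 \cdot \frac{1}{110894} = - \frac{26020}{15771} + \frac{39033}{55447} = - \frac{118163071}{124922091} \approx -0.94589$)
$\frac{y{\left(251,-224 \right)}}{450413} + \frac{g}{20298} = \frac{132 \cdot 251}{450413} - \frac{118163071}{124922091 \cdot 20298} = 33132 \cdot \frac{1}{450413} - \frac{118163071}{2535668603118} = \frac{33132}{450413} - \frac{118163071}{2535668603118} = \frac{83958549975207253}{1142098102536187734}$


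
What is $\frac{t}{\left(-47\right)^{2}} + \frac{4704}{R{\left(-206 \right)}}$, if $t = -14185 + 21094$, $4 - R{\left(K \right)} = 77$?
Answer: $- \frac{210357}{3431} \approx -61.311$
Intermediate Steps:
$R{\left(K \right)} = -73$ ($R{\left(K \right)} = 4 - 77 = -73$)
$t = 6909$
$\frac{t}{\left(-47\right)^{2}} + \frac{4704}{R{\left(-206 \right)}} = \frac{6909}{\left(-47\right)^{2}} + \frac{4704}{-73} = \frac{6909}{2209} + 4704 \left(- \frac{1}{73}\right) = 6909 \cdot \frac{1}{2209} - \frac{4704}{73} = \frac{147}{47} - \frac{4704}{73} = - \frac{210357}{3431}$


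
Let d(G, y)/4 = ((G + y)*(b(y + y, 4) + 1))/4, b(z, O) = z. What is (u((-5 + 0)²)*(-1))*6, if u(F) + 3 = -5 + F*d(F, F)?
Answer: -382452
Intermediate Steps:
d(G, y) = (1 + 2*y)*(G + y) (d(G, y) = 4*(((G + y)*((y + y) + 1))/4) = 4*(((G + y)*(2*y + 1))*(¼)) = 4*(((G + y)*(1 + 2*y))*(¼)) = 4*(((1 + 2*y)*(G + y))*(¼)) = 4*((1 + 2*y)*(G + y)/4) = (1 + 2*y)*(G + y))
u(F) = -8 + F*(2*F + 4*F²) (u(F) = -3 + (-5 + F*(F + F + 2*F² + 2*F*F)) = -3 + (-5 + F*(F + F + 2*F² + 2*F²)) = -3 + (-5 + F*(2*F + 4*F²)) = -8 + F*(2*F + 4*F²))
(u((-5 + 0)²)*(-1))*6 = ((-8 + 2*((-5 + 0)²)²*(1 + 2*(-5 + 0)²))*(-1))*6 = ((-8 + 2*((-5)²)²*(1 + 2*(-5)²))*(-1))*6 = ((-8 + 2*25²*(1 + 2*25))*(-1))*6 = ((-8 + 2*625*(1 + 50))*(-1))*6 = ((-8 + 2*625*51)*(-1))*6 = ((-8 + 63750)*(-1))*6 = (63742*(-1))*6 = -63742*6 = -382452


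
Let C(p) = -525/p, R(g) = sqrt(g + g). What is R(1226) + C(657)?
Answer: -175/219 + 2*sqrt(613) ≈ 48.719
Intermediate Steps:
R(g) = sqrt(2)*sqrt(g) (R(g) = sqrt(2*g) = sqrt(2)*sqrt(g))
R(1226) + C(657) = sqrt(2)*sqrt(1226) - 525/657 = 2*sqrt(613) - 525*1/657 = 2*sqrt(613) - 175/219 = -175/219 + 2*sqrt(613)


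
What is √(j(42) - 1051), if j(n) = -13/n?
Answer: I*√1854510/42 ≈ 32.424*I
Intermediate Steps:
√(j(42) - 1051) = √(-13/42 - 1051) = √(-44155/42) = I*√1854510/42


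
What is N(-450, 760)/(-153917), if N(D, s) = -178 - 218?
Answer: 396/153917 ≈ 0.0025728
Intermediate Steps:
N(D, s) = -396
N(-450, 760)/(-153917) = -396/(-153917) = -396*(-1/153917) = 396/153917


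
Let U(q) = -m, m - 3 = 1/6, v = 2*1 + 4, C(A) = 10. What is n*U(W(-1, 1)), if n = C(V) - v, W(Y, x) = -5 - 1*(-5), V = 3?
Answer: -38/3 ≈ -12.667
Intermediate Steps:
v = 6 (v = 2 + 4 = 6)
W(Y, x) = 0 (W(Y, x) = -5 + 5 = 0)
n = 4 (n = 10 - 1*6 = 10 - 6 = 4)
m = 19/6 (m = 3 + 1/6 = 3 + ⅙ = 19/6 ≈ 3.1667)
U(q) = -19/6 (U(q) = -1*19/6 = -19/6)
n*U(W(-1, 1)) = 4*(-19/6) = -38/3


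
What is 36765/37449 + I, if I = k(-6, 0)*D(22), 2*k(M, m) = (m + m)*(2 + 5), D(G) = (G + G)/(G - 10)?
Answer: 215/219 ≈ 0.98174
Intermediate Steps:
D(G) = 2*G/(-10 + G) (D(G) = (2*G)/(-10 + G) = 2*G/(-10 + G))
k(M, m) = 7*m (k(M, m) = ((m + m)*(2 + 5))/2 = ((2*m)*7)/2 = (14*m)/2 = 7*m)
I = 0 (I = (7*0)*(2*22/(-10 + 22)) = 0*(2*22/12) = 0*(2*22*(1/12)) = 0*(11/3) = 0)
36765/37449 + I = 36765/37449 + 0 = 36765*(1/37449) + 0 = 215/219 + 0 = 215/219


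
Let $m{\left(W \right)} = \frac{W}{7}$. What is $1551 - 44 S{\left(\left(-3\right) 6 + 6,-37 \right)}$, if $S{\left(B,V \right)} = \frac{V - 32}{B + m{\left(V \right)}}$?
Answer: $\frac{15129}{11} \approx 1375.4$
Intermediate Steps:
$m{\left(W \right)} = \frac{W}{7}$ ($m{\left(W \right)} = W \frac{1}{7} = \frac{W}{7}$)
$S{\left(B,V \right)} = \frac{-32 + V}{B + \frac{V}{7}}$ ($S{\left(B,V \right)} = \frac{V - 32}{B + \frac{V}{7}} = \frac{-32 + V}{B + \frac{V}{7}}$)
$1551 - 44 S{\left(\left(-3\right) 6 + 6,-37 \right)} = 1551 - 44 \frac{7 \left(-32 - 37\right)}{-37 + 7 \left(\left(-3\right) 6 + 6\right)} = 1551 - 44 \cdot 7 \frac{1}{-37 + 7 \left(-18 + 6\right)} \left(-69\right) = 1551 - 44 \cdot 7 \frac{1}{-37 + 7 \left(-12\right)} \left(-69\right) = 1551 - 44 \cdot 7 \frac{1}{-37 - 84} \left(-69\right) = 1551 - 44 \cdot 7 \frac{1}{-121} \left(-69\right) = 1551 - 44 \cdot 7 \left(- \frac{1}{121}\right) \left(-69\right) = 1551 - \frac{1932}{11} = \frac{15129}{11}$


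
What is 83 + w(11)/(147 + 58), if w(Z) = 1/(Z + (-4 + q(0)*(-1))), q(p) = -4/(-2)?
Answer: 85076/1025 ≈ 83.001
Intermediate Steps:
q(p) = 2 (q(p) = -4*(-½) = 2)
w(Z) = 1/(-6 + Z) (w(Z) = 1/(Z + (-4 + 2*(-1))) = 1/(Z + (-4 - 2)) = 1/(Z - 6) = 1/(-6 + Z))
83 + w(11)/(147 + 58) = 83 + 1/((147 + 58)*(-6 + 11)) = 83 + 1/(205*5) = 83 + (1/205)*(⅕) = 83 + 1/1025 = 85076/1025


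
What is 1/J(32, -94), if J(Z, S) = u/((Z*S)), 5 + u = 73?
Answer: -752/17 ≈ -44.235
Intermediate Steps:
u = 68 (u = -5 + 73 = 68)
J(Z, S) = 68/(S*Z) (J(Z, S) = 68/((Z*S)) = 68/((S*Z)) = 68*(1/(S*Z)) = 68/(S*Z))
1/J(32, -94) = 1/(68/(-94*32)) = 1/(68*(-1/94)*(1/32)) = 1/(-17/752) = -752/17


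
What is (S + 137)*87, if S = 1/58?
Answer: 23841/2 ≈ 11921.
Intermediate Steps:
S = 1/58 ≈ 0.017241
(S + 137)*87 = (1/58 + 137)*87 = (7947/58)*87 = 23841/2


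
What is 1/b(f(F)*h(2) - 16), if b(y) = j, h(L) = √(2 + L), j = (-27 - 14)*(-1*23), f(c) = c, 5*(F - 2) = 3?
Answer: 1/943 ≈ 0.0010604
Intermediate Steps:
F = 13/5 (F = 2 + (⅕)*3 = 2 + ⅗ = 13/5 ≈ 2.6000)
j = 943 (j = -41*(-23) = 943)
b(y) = 943
1/b(f(F)*h(2) - 16) = 1/943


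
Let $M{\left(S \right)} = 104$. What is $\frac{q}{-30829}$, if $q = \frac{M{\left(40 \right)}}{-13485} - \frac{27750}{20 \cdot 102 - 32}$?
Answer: $\frac{187208791}{417391981260} \approx 0.00044852$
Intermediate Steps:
$q = - \frac{187208791}{13538940}$ ($q = \frac{104}{-13485} - \frac{27750}{20 \cdot 102 - 32} = 104 \left(- \frac{1}{13485}\right) - \frac{27750}{2040 - 32} = - \frac{104}{13485} - \frac{27750}{2008} = - \frac{104}{13485} - \frac{13875}{1004} = - \frac{187208791}{13538940} \approx -13.827$)
$\frac{q}{-30829} = - \frac{187208791}{13538940 \left(-30829\right)} = \left(- \frac{187208791}{13538940}\right) \left(- \frac{1}{30829}\right) = \frac{187208791}{417391981260}$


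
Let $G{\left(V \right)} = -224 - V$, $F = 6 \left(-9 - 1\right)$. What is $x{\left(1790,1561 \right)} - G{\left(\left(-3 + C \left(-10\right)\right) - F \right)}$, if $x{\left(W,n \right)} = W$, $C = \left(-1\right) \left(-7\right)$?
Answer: $2001$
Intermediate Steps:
$C = 7$
$F = -60$ ($F = 6 \left(-10\right) = -60$)
$x{\left(1790,1561 \right)} - G{\left(\left(-3 + C \left(-10\right)\right) - F \right)} = 1790 - \left(-224 - \left(\left(-3 + 7 \left(-10\right)\right) - -60\right)\right) = 1790 - \left(-224 - \left(\left(-3 - 70\right) + 60\right)\right) = 1790 - \left(-224 - \left(-73 + 60\right)\right) = 1790 - \left(-224 - -13\right) = 1790 - \left(-224 + 13\right) = 1790 - -211 = 1790 + 211 = 2001$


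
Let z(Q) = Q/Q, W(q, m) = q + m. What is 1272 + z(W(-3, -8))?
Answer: 1273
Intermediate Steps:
W(q, m) = m + q
z(Q) = 1
1272 + z(W(-3, -8)) = 1272 + 1 = 1273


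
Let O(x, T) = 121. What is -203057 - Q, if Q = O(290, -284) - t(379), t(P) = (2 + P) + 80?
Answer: -202717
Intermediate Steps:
t(P) = 82 + P
Q = -340 (Q = 121 - (82 + 379) = 121 - 1*461 = 121 - 461 = -340)
-203057 - Q = -203057 - 1*(-340) = -203057 + 340 = -202717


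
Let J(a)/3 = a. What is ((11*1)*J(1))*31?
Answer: 1023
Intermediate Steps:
J(a) = 3*a
((11*1)*J(1))*31 = ((11*1)*(3*1))*31 = (11*3)*31 = 33*31 = 1023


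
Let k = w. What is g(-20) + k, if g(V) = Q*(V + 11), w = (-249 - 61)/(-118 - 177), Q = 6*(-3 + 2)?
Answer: 3248/59 ≈ 55.051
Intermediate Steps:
Q = -6 (Q = 6*(-1) = -6)
w = 62/59 (w = -310/(-295) = -310*(-1/295) = 62/59 ≈ 1.0508)
k = 62/59 ≈ 1.0508
g(V) = -66 - 6*V (g(V) = -6*(V + 11) = -6*(11 + V) = -66 - 6*V)
g(-20) + k = (-66 - 6*(-20)) + 62/59 = (-66 + 120) + 62/59 = 54 + 62/59 = 3248/59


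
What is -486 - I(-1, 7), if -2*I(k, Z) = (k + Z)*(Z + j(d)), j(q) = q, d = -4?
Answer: -477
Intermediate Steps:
I(k, Z) = -(-4 + Z)*(Z + k)/2 (I(k, Z) = -(k + Z)*(Z - 4)/2 = -(Z + k)*(-4 + Z)/2 = -(-4 + Z)*(Z + k)/2)
-486 - I(-1, 7) = -486 - (2*7 + 2*(-1) - 1/2*7**2 - 1/2*7*(-1)) = -486 - (14 - 2 - 1/2*49 + 7/2) = -486 - (14 - 2 - 49/2 + 7/2) = -486 - 1*(-9) = -486 + 9 = -477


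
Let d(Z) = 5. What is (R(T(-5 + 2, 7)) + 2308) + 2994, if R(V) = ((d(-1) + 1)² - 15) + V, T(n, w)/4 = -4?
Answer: 5307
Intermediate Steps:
T(n, w) = -16 (T(n, w) = 4*(-4) = -16)
R(V) = 21 + V (R(V) = ((5 + 1)² - 15) + V = (6² - 15) + V = (36 - 15) + V = 21 + V)
(R(T(-5 + 2, 7)) + 2308) + 2994 = ((21 - 16) + 2308) + 2994 = (5 + 2308) + 2994 = 2313 + 2994 = 5307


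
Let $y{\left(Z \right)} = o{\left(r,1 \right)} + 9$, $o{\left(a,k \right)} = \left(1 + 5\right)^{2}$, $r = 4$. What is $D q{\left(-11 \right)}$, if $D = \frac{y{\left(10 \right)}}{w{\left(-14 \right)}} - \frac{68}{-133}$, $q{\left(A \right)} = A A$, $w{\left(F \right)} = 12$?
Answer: $\frac{274307}{532} \approx 515.61$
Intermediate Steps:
$q{\left(A \right)} = A^{2}$
$o{\left(a,k \right)} = 36$ ($o{\left(a,k \right)} = 6^{2} = 36$)
$y{\left(Z \right)} = 45$ ($y{\left(Z \right)} = 36 + 9 = 45$)
$D = \frac{2267}{532}$ ($D = \frac{45}{12} - \frac{68}{-133} = 45 \cdot \frac{1}{12} - - \frac{68}{133} = \frac{15}{4} + \frac{68}{133} = \frac{2267}{532} \approx 4.2613$)
$D q{\left(-11 \right)} = \frac{2267 \left(-11\right)^{2}}{532} = \frac{2267}{532} \cdot 121 = \frac{274307}{532}$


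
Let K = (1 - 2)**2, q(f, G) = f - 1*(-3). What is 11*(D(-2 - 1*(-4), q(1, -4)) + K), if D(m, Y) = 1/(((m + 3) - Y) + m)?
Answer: 44/3 ≈ 14.667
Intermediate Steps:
q(f, G) = 3 + f (q(f, G) = f + 3 = 3 + f)
K = 1 (K = (-1)**2 = 1)
D(m, Y) = 1/(3 - Y + 2*m) (D(m, Y) = 1/(((3 + m) - Y) + m) = 1/((3 + m - Y) + m) = 1/(3 - Y + 2*m))
11*(D(-2 - 1*(-4), q(1, -4)) + K) = 11*(1/(3 - (3 + 1) + 2*(-2 - 1*(-4))) + 1) = 11*(1/(3 - 1*4 + 2*(-2 + 4)) + 1) = 11*(1/(3 - 4 + 2*2) + 1) = 11*(1/(3 - 4 + 4) + 1) = 11*(1/3 + 1) = 11*(4/3) = 44/3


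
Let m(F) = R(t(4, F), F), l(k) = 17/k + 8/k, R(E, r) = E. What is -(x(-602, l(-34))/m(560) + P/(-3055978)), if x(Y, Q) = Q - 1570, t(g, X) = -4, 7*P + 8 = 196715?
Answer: -81600341677/207806504 ≈ -392.67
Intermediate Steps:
P = 28101 (P = -8/7 + (⅐)*196715 = -8/7 + 196715/7 = 28101)
l(k) = 25/k
m(F) = -4
x(Y, Q) = -1570 + Q
-(x(-602, l(-34))/m(560) + P/(-3055978)) = -((-1570 + 25/(-34))/(-4) + 28101/(-3055978)) = -((-1570 + 25*(-1/34))*(-¼) + 28101*(-1/3055978)) = -((-1570 - 25/34)*(-¼) - 28101/3055978) = -(-53405/34*(-¼) - 28101/3055978) = -(53405/136 - 28101/3055978) = -1*81600341677/207806504 = -81600341677/207806504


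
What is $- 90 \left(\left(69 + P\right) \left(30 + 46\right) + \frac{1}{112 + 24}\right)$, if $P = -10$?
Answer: $- \frac{27442125}{68} \approx -4.0356 \cdot 10^{5}$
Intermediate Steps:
$- 90 \left(\left(69 + P\right) \left(30 + 46\right) + \frac{1}{112 + 24}\right) = - 90 \left(\left(69 - 10\right) \left(30 + 46\right) + \frac{1}{112 + 24}\right) = - 90 \left(59 \cdot 76 + \frac{1}{136}\right) = - 90 \left(4484 + \frac{1}{136}\right) = \left(-90\right) \frac{609825}{136} = - \frac{27442125}{68}$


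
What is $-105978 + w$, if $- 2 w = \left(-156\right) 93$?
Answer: $-98724$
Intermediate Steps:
$w = 7254$ ($w = - \frac{\left(-156\right) 93}{2} = \left(- \frac{1}{2}\right) \left(-14508\right) = 7254$)
$-105978 + w = -105978 + 7254 = -98724$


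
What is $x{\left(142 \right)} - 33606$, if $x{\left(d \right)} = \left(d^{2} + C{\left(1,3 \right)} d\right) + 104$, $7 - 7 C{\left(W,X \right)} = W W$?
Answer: $- \frac{92514}{7} \approx -13216.0$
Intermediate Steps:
$C{\left(W,X \right)} = 1 - \frac{W^{2}}{7}$ ($C{\left(W,X \right)} = 1 - \frac{W W}{7} = 1 - \frac{W^{2}}{7}$)
$x{\left(d \right)} = 104 + d^{2} + \frac{6 d}{7}$ ($x{\left(d \right)} = \left(d^{2} + \left(1 - \frac{1^{2}}{7}\right) d\right) + 104 = \left(d^{2} + \left(1 - \frac{1}{7}\right) d\right) + 104 = \left(d^{2} + \frac{6 d}{7}\right) + 104 = 104 + d^{2} + \frac{6 d}{7}$)
$x{\left(142 \right)} - 33606 = \left(104 + 142^{2} + \frac{6}{7} \cdot 142\right) - 33606 = \left(104 + 20164 + \frac{852}{7}\right) - 33606 = \frac{142728}{7} - 33606 = - \frac{92514}{7}$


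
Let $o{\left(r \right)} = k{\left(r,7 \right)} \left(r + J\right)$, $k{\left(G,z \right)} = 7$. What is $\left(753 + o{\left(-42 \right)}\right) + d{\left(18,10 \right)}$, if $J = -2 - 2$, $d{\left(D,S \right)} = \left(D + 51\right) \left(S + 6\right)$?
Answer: $1535$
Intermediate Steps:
$d{\left(D,S \right)} = \left(6 + S\right) \left(51 + D\right)$ ($d{\left(D,S \right)} = \left(51 + D\right) \left(6 + S\right) = \left(6 + S\right) \left(51 + D\right)$)
$J = -4$
$o{\left(r \right)} = -28 + 7 r$ ($o{\left(r \right)} = 7 \left(r - 4\right) = 7 \left(-4 + r\right) = -28 + 7 r$)
$\left(753 + o{\left(-42 \right)}\right) + d{\left(18,10 \right)} = \left(753 + \left(-28 + 7 \left(-42\right)\right)\right) + \left(306 + 6 \cdot 18 + 51 \cdot 10 + 18 \cdot 10\right) = \left(753 - 322\right) + \left(306 + 108 + 510 + 180\right) = \left(753 - 322\right) + 1104 = 431 + 1104 = 1535$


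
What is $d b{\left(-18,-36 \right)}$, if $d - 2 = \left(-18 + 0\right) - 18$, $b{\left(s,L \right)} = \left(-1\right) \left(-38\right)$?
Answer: $-1292$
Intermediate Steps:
$b{\left(s,L \right)} = 38$
$d = -34$ ($d = 2 + \left(\left(-18 + 0\right) - 18\right) = 2 - 36 = -34$)
$d b{\left(-18,-36 \right)} = \left(-34\right) 38 = -1292$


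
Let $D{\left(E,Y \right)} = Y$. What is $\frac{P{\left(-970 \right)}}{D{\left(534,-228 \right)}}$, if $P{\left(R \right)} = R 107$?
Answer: $\frac{51895}{114} \approx 455.22$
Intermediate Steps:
$P{\left(R \right)} = 107 R$
$\frac{P{\left(-970 \right)}}{D{\left(534,-228 \right)}} = \frac{107 \left(-970\right)}{-228} = \left(-103790\right) \left(- \frac{1}{228}\right) = \frac{51895}{114}$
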